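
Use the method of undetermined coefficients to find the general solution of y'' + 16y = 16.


Homogeneous part: r² + 16 = 0 ⇒ r = ±4i, so y_h = C₁cos(4x) + C₂sin(4x).
Try constant y_p = A; plug in: 16A = 16 ⇒ A = 1.
General solution: y = C₁cos(4x) + C₂sin(4x) + 1.


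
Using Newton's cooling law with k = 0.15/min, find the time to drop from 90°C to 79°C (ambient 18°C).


From T(t) = T_a + (T₀ - T_a)e^(-kt), set T(t) = 79:
(79 - 18) / (90 - 18) = e^(-0.15t), so t = -ln(0.847)/0.15 ≈ 1.1 minutes.


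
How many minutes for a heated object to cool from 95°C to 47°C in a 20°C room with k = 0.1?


From T(t) = T_a + (T₀ - T_a)e^(-kt), set T(t) = 47:
(47 - 20) / (95 - 20) = e^(-0.1t), so t = -ln(0.360)/0.1 ≈ 10.2 minutes.


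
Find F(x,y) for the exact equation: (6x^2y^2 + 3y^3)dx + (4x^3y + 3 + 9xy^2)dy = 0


Check exactness: ∂M/∂y = 12x^2y + 9y^2 and ∂N/∂x = 12x^2y + 9y^2; equal, so the equation is exact.
Integrate M with respect to x (treating y as constant): ∫M dx = 2x^3y^2 + 3xy^3 + h(y).
Differentiate w.r.t. y and set equal to N: the x-dependent terms already match, leaving h'(y) = 3. Integrate: h(y) = 3y.
So F(x,y) = 2x^3y^2 + 3y + 3xy^3.
General solution: 2x^3y^2 + 3y + 3xy^3 = C.


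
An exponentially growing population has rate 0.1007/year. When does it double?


Exponential growth: P(t) = P₀ e^(0.1007t). Set P(t)/P₀ = 2: e^(0.1007t) = 2.
Solve: t = ln(2)/0.1007 ≈ 6.88 years.


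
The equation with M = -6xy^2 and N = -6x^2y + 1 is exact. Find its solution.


Check exactness: ∂M/∂y = -12xy and ∂N/∂x = -12xy; equal, so the equation is exact.
Integrate M with respect to x (treating y as constant): ∫M dx = -3x^2y^2 + h(y).
Differentiate w.r.t. y and set equal to N: the x-dependent terms already match, leaving h'(y) = 1. Integrate: h(y) = y.
So F(x,y) = -3x^2y^2 + y.
General solution: -3x^2y^2 + y = C.


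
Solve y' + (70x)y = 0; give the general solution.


P(x) = 70x ⇒ μ = e^(35x²).
Q(x) = 0 so μ y is constant: y = Ce^(-35x²).


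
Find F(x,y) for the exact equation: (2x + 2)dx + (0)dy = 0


Check exactness: ∂M/∂y = 0 and ∂N/∂x = 0; equal, so the equation is exact.
Integrate M with respect to x (treating y as constant): ∫M dx = x^2 + 2x + h(y).
Differentiate w.r.t. y and set equal to N: all terms match, so h'(y) = 0 and h is a constant absorbed into C.
General solution: x^2 + 2x = C.


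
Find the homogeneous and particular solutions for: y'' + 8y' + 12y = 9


Characteristic roots of r² + 8r + 12 = 0 are -2, -6.
y_h = C₁e^(-2x) + C₂e^(-6x).
Constant forcing; try y_p = A. Then 12A = 9 ⇒ A = 3/4.
General solution: y = C₁e^(-2x) + C₂e^(-6x) + 3/4.


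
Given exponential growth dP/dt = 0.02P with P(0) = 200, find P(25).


The ODE dP/dt = 0.02P has solution P(t) = P(0)e^(0.02t).
Substitute P(0) = 200 and t = 25: P(25) = 200 e^(0.50) ≈ 330.


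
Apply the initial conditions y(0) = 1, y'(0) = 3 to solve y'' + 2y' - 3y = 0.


Characteristic roots of r² + 2r - 3 = 0 are 1, -3.
General solution y = c₁ e^(x) + c₂ e^(-3x).
Apply y(0) = 1: c₁ + c₂ = 1. Apply y'(0) = 3: 1 c₁ - 3 c₂ = 3.
Solve: c₁ = 3/2, c₂ = -1/2.
Particular solution: y = (3/2)e^(x) - (1/2)e^(-3x).


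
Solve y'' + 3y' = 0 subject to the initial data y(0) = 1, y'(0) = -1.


Characteristic roots of r² + 3r = 0 are -3, 0.
General solution y = c₁ e^(-3x) + c₂.
Apply y(0) = 1: c₁ + c₂ = 1. Apply y'(0) = -1: -3 c₁ + 0 c₂ = -1.
Solve: c₁ = 1/3, c₂ = 2/3.
Particular solution: y = (1/3)e^(-3x) + 2/3.


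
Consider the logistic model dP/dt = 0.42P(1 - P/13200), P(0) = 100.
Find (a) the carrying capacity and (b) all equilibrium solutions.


Logistic ODE dP/dt = 0.42P(1 - P/13200) has equilibria where dP/dt = 0, i.e. P = 0 or P = 13200.
The coefficient (1 - P/K) = 0 when P = K, identifying K = 13200 as the carrying capacity.
(a) K = 13200; (b) equilibria P = 0 and P = 13200.


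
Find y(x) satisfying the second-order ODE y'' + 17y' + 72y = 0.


Characteristic equation: r² + 17r + 72 = 0.
Factor: (r + 8)(r + 9) = 0 ⇒ r = -8, -9 (distinct real).
General solution: y = C₁e^(-8x) + C₂e^(-9x).


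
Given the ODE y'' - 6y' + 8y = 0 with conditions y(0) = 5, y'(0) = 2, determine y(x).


Characteristic roots of r² - 6r + 8 = 0 are 2, 4.
General solution y = c₁ e^(2x) + c₂ e^(4x).
Apply y(0) = 5: c₁ + c₂ = 5. Apply y'(0) = 2: 2 c₁ + 4 c₂ = 2.
Solve: c₁ = 9, c₂ = -4.
Particular solution: y = 9e^(2x) - 4e^(4x).


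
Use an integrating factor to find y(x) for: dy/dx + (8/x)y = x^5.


P(x) = 8/x ⇒ μ = x^8.
(x^8 y)' = x^13 ⇒ x^8 y = x^14/(14) + C.
Solve for y: y = (1/14)x^6 + C/x^8.


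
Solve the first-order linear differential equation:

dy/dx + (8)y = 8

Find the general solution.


P(x) = 8, Q(x) = 8; integrating factor μ = e^(8x).
(μ y)' = 8e^(8x) ⇒ μ y = e^(8x) + C.
Divide by μ: y = 1 + Ce^(-8x).


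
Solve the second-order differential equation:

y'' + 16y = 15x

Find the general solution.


Homogeneous: r² + 16 = 0 ⇒ r = ±4i, y_h = C₁cos(4x) + C₂sin(4x).
Polynomial forcing; try y_p = Ax + B. Then y_p'' + 16 y_p = 16(Ax + B) = 15x, so B = 0 and A = 15/16.
General solution: y = C₁cos(4x) + C₂sin(4x) + (15/16)x.


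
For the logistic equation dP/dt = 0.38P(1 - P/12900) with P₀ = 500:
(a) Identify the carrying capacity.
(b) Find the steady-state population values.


Logistic ODE dP/dt = 0.38P(1 - P/12900) has equilibria where dP/dt = 0, i.e. P = 0 or P = 12900.
The coefficient (1 - P/K) = 0 when P = K, identifying K = 12900 as the carrying capacity.
(a) K = 12900; (b) equilibria P = 0 and P = 12900.


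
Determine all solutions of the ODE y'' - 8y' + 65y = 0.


Characteristic equation: r² - 8r + 65 = 0.
Discriminant is negative; roots r = 4 ± 7i (complex conjugate pair).
General solution uses e^(α x)(C₁ cos(β x) + C₂ sin(β x)): y = e^(4x)(C₁cos(7x) + C₂sin(7x)).


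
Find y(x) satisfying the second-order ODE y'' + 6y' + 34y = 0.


Characteristic equation: r² + 6r + 34 = 0.
Discriminant is negative; roots r = -3 ± 5i (complex conjugate pair).
General solution uses e^(α x)(C₁ cos(β x) + C₂ sin(β x)): y = e^(-3x)(C₁cos(5x) + C₂sin(5x)).


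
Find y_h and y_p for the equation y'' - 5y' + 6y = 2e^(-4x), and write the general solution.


Characteristic roots of r² - 5r + 6 = 0 are 2, 3.
y_h = C₁e^(2x) + C₂e^(3x).
Forcing exponent -4 is not a characteristic root; try y_p = Ae^(-4x).
Substitute: A·(16 + (-5)·-4 + (6)) = A·42 = 2, so A = 1/21.
General solution: y = C₁e^(2x) + C₂e^(3x) + (1/21)e^(-4x).


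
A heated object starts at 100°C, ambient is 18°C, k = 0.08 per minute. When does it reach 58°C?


From T(t) = T_a + (T₀ - T_a)e^(-kt), set T(t) = 58:
(58 - 18) / (100 - 18) = e^(-0.08t), so t = -ln(0.488)/0.08 ≈ 9.0 minutes.


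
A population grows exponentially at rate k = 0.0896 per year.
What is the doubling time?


Exponential growth: P(t) = P₀ e^(0.0896t). Set P(t)/P₀ = 2: e^(0.0896t) = 2.
Solve: t = ln(2)/0.0896 ≈ 7.74 years.


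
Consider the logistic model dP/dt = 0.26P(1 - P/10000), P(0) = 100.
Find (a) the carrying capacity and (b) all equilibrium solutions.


Logistic ODE dP/dt = 0.26P(1 - P/10000) has equilibria where dP/dt = 0, i.e. P = 0 or P = 10000.
The coefficient (1 - P/K) = 0 when P = K, identifying K = 10000 as the carrying capacity.
(a) K = 10000; (b) equilibria P = 0 and P = 10000.


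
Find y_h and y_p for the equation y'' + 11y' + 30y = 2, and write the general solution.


Characteristic roots of r² + 11r + 30 = 0 are -5, -6.
y_h = C₁e^(-5x) + C₂e^(-6x).
Constant forcing; try y_p = A. Then 30A = 2 ⇒ A = 1/15.
General solution: y = C₁e^(-5x) + C₂e^(-6x) + 1/15.


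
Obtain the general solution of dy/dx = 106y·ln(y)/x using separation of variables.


Separate: dy/[y ln(y)] = 106 dx/x.
Substitute u = ln(y): du/u = 106 dx/x.
Integrate: ln|ln(y)| = 106ln|x| + C₀, hence ln(y) = C·x^106.


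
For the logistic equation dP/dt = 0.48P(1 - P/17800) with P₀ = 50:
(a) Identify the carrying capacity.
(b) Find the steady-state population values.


Logistic ODE dP/dt = 0.48P(1 - P/17800) has equilibria where dP/dt = 0, i.e. P = 0 or P = 17800.
The coefficient (1 - P/K) = 0 when P = K, identifying K = 17800 as the carrying capacity.
(a) K = 17800; (b) equilibria P = 0 and P = 17800.


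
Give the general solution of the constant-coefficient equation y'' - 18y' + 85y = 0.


Characteristic equation: r² - 18r + 85 = 0.
Discriminant is negative; roots r = 9 ± 2i (complex conjugate pair).
General solution uses e^(α x)(C₁ cos(β x) + C₂ sin(β x)): y = e^(9x)(C₁cos(2x) + C₂sin(2x)).


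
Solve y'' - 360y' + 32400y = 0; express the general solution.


Characteristic equation: r² - 360r + 32400 = 0, i.e. (r - 180)² = 0.
Repeated root r = 180; include an x factor for the second linearly independent solution.
General solution: y = (C₁ + C₂x)e^(180x).


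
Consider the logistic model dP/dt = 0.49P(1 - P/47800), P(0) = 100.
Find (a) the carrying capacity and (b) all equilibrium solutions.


Logistic ODE dP/dt = 0.49P(1 - P/47800) has equilibria where dP/dt = 0, i.e. P = 0 or P = 47800.
The coefficient (1 - P/K) = 0 when P = K, identifying K = 47800 as the carrying capacity.
(a) K = 47800; (b) equilibria P = 0 and P = 47800.


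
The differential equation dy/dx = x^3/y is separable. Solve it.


Separate variables: y dy = x^3 dx.
Integrate both sides: y²/2 = (1/4)x^4 + C₀.
Multiply by 2: y² = (1/2)x^4 + C.


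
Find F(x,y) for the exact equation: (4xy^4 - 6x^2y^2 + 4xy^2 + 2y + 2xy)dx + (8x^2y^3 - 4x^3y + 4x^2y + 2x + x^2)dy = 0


Check exactness: ∂M/∂y = 16xy^3 - 12x^2y + 8xy + 2 + 2x and ∂N/∂x = 16xy^3 - 12x^2y + 8xy + 2 + 2x; equal, so the equation is exact.
Integrate M with respect to x (treating y as constant): ∫M dx = 2x^2y^4 - 2x^3y^2 + 2x^2y^2 + 2xy + x^2y + h(y).
Differentiate w.r.t. y and set equal to N: all terms match, so h'(y) = 0 and h is a constant absorbed into C.
General solution: 2x^2y^4 - 2x^3y^2 + 2x^2y^2 + 2xy + x^2y = C.


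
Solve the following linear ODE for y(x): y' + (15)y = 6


P(x) = 15, Q(x) = 6; integrating factor μ = e^(15x).
(μ y)' = 6e^(15x) ⇒ μ y = (2/5)e^(15x) + C.
Divide by μ: y = 2/5 + Ce^(-15x).


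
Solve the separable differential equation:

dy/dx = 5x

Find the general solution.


Integrate both sides with respect to x: y = ∫ 5x dx = (5/2)x^2 + C.


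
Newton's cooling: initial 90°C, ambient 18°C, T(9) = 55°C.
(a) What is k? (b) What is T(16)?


Newton's law: T(t) = T_a + (T₀ - T_a)e^(-kt).
(a) Use T(9) = 55: (55 - 18)/(90 - 18) = e^(-k·9), so k = -ln(0.514)/9 ≈ 0.0740.
(b) Apply k to t = 16: T(16) = 18 + (72)e^(-1.184) ≈ 40.0°C.


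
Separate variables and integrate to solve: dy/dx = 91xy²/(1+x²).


Separate: dy/y² = 91x/(1+x²) dx.
Integrate LHS: ∫ dy/y² = -1/y.
Integrate RHS via u = 1+x²: (91/2)ln(1+x²) + C.
Result: -1/y = (91/2)ln(1+x²) + C.


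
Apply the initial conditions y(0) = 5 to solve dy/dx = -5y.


General solution of y' = -5y is y = Ce^(-5x).
Apply y(0) = 5: C = 5.
Particular solution: y = 5e^(-5x).


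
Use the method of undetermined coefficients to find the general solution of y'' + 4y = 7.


Homogeneous part: r² + 4 = 0 ⇒ r = ±2i, so y_h = C₁cos(2x) + C₂sin(2x).
Try constant y_p = A; plug in: 4A = 7 ⇒ A = 7/4.
General solution: y = C₁cos(2x) + C₂sin(2x) + 7/4.


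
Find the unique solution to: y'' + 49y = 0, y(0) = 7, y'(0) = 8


Characteristic roots of r² + 49 = 0 are ±7i, so y = C₁cos(7x) + C₂sin(7x).
Apply y(0) = 7: C₁ = 7. Differentiate and apply y'(0) = 8: 7·C₂ = 8, so C₂ = 8/7.
Particular solution: y = 7cos(7x) + (8/7)sin(7x).


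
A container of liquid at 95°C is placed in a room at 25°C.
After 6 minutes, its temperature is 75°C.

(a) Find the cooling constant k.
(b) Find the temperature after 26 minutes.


Newton's law: T(t) = T_a + (T₀ - T_a)e^(-kt).
(a) Use T(6) = 75: (75 - 25)/(95 - 25) = e^(-k·6), so k = -ln(0.714)/6 ≈ 0.0561.
(b) Apply k to t = 26: T(26) = 25 + (70)e^(-1.458) ≈ 41.3°C.


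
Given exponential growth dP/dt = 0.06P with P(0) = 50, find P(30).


The ODE dP/dt = 0.06P has solution P(t) = P(0)e^(0.06t).
Substitute P(0) = 50 and t = 30: P(30) = 50 e^(1.80) ≈ 302.


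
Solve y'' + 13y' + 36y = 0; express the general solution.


Characteristic equation: r² + 13r + 36 = 0.
Factor: (r + 9)(r + 4) = 0 ⇒ r = -9, -4 (distinct real).
General solution: y = C₁e^(-9x) + C₂e^(-4x).


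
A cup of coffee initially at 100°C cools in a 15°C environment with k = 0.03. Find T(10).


Newton's law: dT/dt = -k(T - T_a) has solution T(t) = T_a + (T₀ - T_a)e^(-kt).
Plug in T_a = 15, T₀ = 100, k = 0.03, t = 10: T(10) = 15 + (85)e^(-0.30) ≈ 78.0°C.


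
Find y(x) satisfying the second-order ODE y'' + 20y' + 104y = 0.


Characteristic equation: r² + 20r + 104 = 0.
Discriminant is negative; roots r = -10 ± 2i (complex conjugate pair).
General solution uses e^(α x)(C₁ cos(β x) + C₂ sin(β x)): y = e^(-10x)(C₁cos(2x) + C₂sin(2x)).


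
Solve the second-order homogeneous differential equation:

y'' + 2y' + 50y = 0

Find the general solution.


Characteristic equation: r² + 2r + 50 = 0.
Discriminant is negative; roots r = -1 ± 7i (complex conjugate pair).
General solution uses e^(α x)(C₁ cos(β x) + C₂ sin(β x)): y = e^(-x)(C₁cos(7x) + C₂sin(7x)).


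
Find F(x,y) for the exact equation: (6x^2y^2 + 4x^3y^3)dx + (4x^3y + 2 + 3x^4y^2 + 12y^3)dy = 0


Check exactness: ∂M/∂y = 12x^2y + 12x^3y^2 and ∂N/∂x = 12x^2y + 12x^3y^2; equal, so the equation is exact.
Integrate M with respect to x (treating y as constant): ∫M dx = 2x^3y^2 + x^4y^3 + h(y).
Differentiate w.r.t. y and set equal to N: the x-dependent terms already match, leaving h'(y) = 2 + 12y^3. Integrate: h(y) = 2y + 3y^4.
So F(x,y) = 2x^3y^2 + 2y + x^4y^3 + 3y^4.
General solution: 2x^3y^2 + 2y + x^4y^3 + 3y^4 = C.


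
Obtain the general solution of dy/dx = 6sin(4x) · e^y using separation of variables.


Separate: e^(-y) dy = 6sin(4x) dx.
Integrate: -e^(-y) = -(3/2)cos(4x) + C₀.
Rearrange: e^(-y) = (3/2)cos(4x) + C.


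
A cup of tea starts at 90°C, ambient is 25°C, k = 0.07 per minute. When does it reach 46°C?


From T(t) = T_a + (T₀ - T_a)e^(-kt), set T(t) = 46:
(46 - 25) / (90 - 25) = e^(-0.07t), so t = -ln(0.323)/0.07 ≈ 16.1 minutes.


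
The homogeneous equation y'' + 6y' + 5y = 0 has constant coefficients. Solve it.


Characteristic equation: r² + 6r + 5 = 0.
Factor: (r + 1)(r + 5) = 0 ⇒ r = -1, -5 (distinct real).
General solution: y = C₁e^(-x) + C₂e^(-5x).


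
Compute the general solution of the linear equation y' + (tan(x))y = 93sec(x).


P(x) = tan(x) ⇒ μ = e^(∫tan(x)dx) = sec(x).
(sec(x) y)' = 93sec²(x) ⇒ sec(x) y = 93tan(x) + C.
Multiply by cos(x): y = 93sin(x) + C·cos(x).


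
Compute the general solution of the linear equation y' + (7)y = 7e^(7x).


P(x) = 7 ⇒ μ = e^(7x).
(μ y)' = 7e^(14x) ⇒ μ y = (7/14)e^(14x) + C.
Divide by μ: y = (1/2)e^(7x) + Ce^(-7x).


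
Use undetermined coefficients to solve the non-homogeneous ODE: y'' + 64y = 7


Homogeneous part: r² + 64 = 0 ⇒ r = ±8i, so y_h = C₁cos(8x) + C₂sin(8x).
Try constant y_p = A; plug in: 64A = 7 ⇒ A = 7/64.
General solution: y = C₁cos(8x) + C₂sin(8x) + 7/64.


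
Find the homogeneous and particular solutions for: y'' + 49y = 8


Homogeneous part: r² + 49 = 0 ⇒ r = ±7i, so y_h = C₁cos(7x) + C₂sin(7x).
Try constant y_p = A; plug in: 49A = 8 ⇒ A = 8/49.
General solution: y = C₁cos(7x) + C₂sin(7x) + 8/49.


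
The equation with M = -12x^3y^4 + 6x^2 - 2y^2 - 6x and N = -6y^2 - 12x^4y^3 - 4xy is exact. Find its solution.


Check exactness: ∂M/∂y = -48x^3y^3 - 4y and ∂N/∂x = -48x^3y^3 - 4y; equal, so the equation is exact.
Integrate M with respect to x (treating y as constant): ∫M dx = -3x^4y^4 + 2x^3 - 2xy^2 - 3x^2 + h(y).
Differentiate w.r.t. y and set equal to N: the x-dependent terms already match, leaving h'(y) = -6y^2. Integrate: h(y) = -2y^3.
So F(x,y) = -2y^3 - 3x^4y^4 + 2x^3 - 2xy^2 - 3x^2.
General solution: -2y^3 - 3x^4y^4 + 2x^3 - 2xy^2 - 3x^2 = C.


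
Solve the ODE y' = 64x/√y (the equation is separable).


Separate: √y dy = 64x dx.
Integrate: (2/3)y^(3/2) = 32x² + C.


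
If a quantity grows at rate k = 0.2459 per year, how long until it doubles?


Exponential growth: P(t) = P₀ e^(0.2459t). Set P(t)/P₀ = 2: e^(0.2459t) = 2.
Solve: t = ln(2)/0.2459 ≈ 2.82 years.


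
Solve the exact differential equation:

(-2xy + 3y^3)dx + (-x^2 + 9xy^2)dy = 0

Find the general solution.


Check exactness: ∂M/∂y = -2x + 9y^2 and ∂N/∂x = -2x + 9y^2; equal, so the equation is exact.
Integrate M with respect to x (treating y as constant): ∫M dx = -x^2y + 3xy^3 + h(y).
Differentiate w.r.t. y and set equal to N: all terms match, so h'(y) = 0 and h is a constant absorbed into C.
General solution: -x^2y + 3xy^3 = C.


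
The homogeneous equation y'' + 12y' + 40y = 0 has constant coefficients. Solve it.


Characteristic equation: r² + 12r + 40 = 0.
Discriminant is negative; roots r = -6 ± 2i (complex conjugate pair).
General solution uses e^(α x)(C₁ cos(β x) + C₂ sin(β x)): y = e^(-6x)(C₁cos(2x) + C₂sin(2x)).


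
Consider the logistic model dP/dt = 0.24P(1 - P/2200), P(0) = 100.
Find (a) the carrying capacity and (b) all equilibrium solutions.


Logistic ODE dP/dt = 0.24P(1 - P/2200) has equilibria where dP/dt = 0, i.e. P = 0 or P = 2200.
The coefficient (1 - P/K) = 0 when P = K, identifying K = 2200 as the carrying capacity.
(a) K = 2200; (b) equilibria P = 0 and P = 2200.


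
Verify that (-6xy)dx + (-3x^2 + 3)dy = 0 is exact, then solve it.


Check exactness: ∂M/∂y = -6x and ∂N/∂x = -6x; equal, so the equation is exact.
Integrate M with respect to x (treating y as constant): ∫M dx = -3x^2y + h(y).
Differentiate w.r.t. y and set equal to N: the x-dependent terms already match, leaving h'(y) = 3. Integrate: h(y) = 3y.
So F(x,y) = -3x^2y + 3y.
General solution: -3x^2y + 3y = C.


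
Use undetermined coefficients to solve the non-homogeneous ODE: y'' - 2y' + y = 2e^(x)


Characteristic polynomial (r - 1)² = 0; repeated root r = 1.
y_h = (C₁ + C₂x)e^(x). Forcing matches the repeated root (resonance), so try y_p = Ax² e^(x).
Substitute and solve for A: 2A = 2, so A = 1.
General solution: y = (C₁ + C₂x + x²)e^(x).


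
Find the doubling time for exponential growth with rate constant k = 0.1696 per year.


Exponential growth: P(t) = P₀ e^(0.1696t). Set P(t)/P₀ = 2: e^(0.1696t) = 2.
Solve: t = ln(2)/0.1696 ≈ 4.09 years.


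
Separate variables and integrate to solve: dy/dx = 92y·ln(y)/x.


Separate: dy/[y ln(y)] = 92 dx/x.
Substitute u = ln(y): du/u = 92 dx/x.
Integrate: ln|ln(y)| = 92ln|x| + C₀, hence ln(y) = C·x^92.


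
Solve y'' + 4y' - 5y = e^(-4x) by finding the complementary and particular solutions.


Characteristic roots of r² + 4r - 5 = 0 are -5, 1.
y_h = C₁e^(-5x) + C₂e^(x).
Forcing exponent -4 is not a characteristic root; try y_p = Ae^(-4x).
Substitute: A·(16 + (4)·-4 + (-5)) = A·-5 = 1, so A = -1/5.
General solution: y = C₁e^(-5x) + C₂e^(x) - (1/5)e^(-4x).


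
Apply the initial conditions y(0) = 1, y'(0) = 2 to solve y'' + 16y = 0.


Characteristic roots of r² + 16 = 0 are ±4i, so y = C₁cos(4x) + C₂sin(4x).
Apply y(0) = 1: C₁ = 1. Differentiate and apply y'(0) = 2: 4·C₂ = 2, so C₂ = 1/2.
Particular solution: y = cos(4x) + (1/2)sin(4x).


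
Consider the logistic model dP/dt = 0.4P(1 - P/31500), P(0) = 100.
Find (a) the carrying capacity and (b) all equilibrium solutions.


Logistic ODE dP/dt = 0.4P(1 - P/31500) has equilibria where dP/dt = 0, i.e. P = 0 or P = 31500.
The coefficient (1 - P/K) = 0 when P = K, identifying K = 31500 as the carrying capacity.
(a) K = 31500; (b) equilibria P = 0 and P = 31500.


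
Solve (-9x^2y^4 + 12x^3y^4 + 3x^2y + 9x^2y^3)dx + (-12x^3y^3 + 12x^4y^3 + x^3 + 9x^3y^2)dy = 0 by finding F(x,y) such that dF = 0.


Check exactness: ∂M/∂y = -36x^2y^3 + 48x^3y^3 + 3x^2 + 27x^2y^2 and ∂N/∂x = -36x^2y^3 + 48x^3y^3 + 3x^2 + 27x^2y^2; equal, so the equation is exact.
Integrate M with respect to x (treating y as constant): ∫M dx = -3x^3y^4 + 3x^4y^4 + x^3y + 3x^3y^3 + h(y).
Differentiate w.r.t. y and set equal to N: all terms match, so h'(y) = 0 and h is a constant absorbed into C.
General solution: -3x^3y^4 + 3x^4y^4 + x^3y + 3x^3y^3 = C.


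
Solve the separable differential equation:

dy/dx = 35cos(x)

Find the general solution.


g(y) = 1, so integrate directly: y = ∫ 35cos(x) dx = 35sin(x) + C.


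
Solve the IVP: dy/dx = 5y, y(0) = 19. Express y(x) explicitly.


General solution of y' = 5y is y = Ce^(5x).
Apply y(0) = 19: C = 19.
Particular solution: y = 19e^(5x).


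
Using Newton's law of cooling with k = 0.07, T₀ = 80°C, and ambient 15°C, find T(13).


Newton's law: dT/dt = -k(T - T_a) has solution T(t) = T_a + (T₀ - T_a)e^(-kt).
Plug in T_a = 15, T₀ = 80, k = 0.07, t = 13: T(13) = 15 + (65)e^(-0.91) ≈ 41.2°C.


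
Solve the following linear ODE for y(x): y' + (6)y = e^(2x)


P(x) = 6 ⇒ μ = e^(6x).
(μ y)' = e^(8x) ⇒ μ y = e^(8x)/8 + C.
Divide by μ: y = (1/8)e^(2x) + Ce^(-6x).


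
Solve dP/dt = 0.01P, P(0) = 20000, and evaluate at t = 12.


The ODE dP/dt = 0.01P has solution P(t) = P(0)e^(0.01t).
Substitute P(0) = 20000 and t = 12: P(12) = 20000 e^(0.12) ≈ 22550.


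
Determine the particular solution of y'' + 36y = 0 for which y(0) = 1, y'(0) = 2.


Characteristic roots of r² + 36 = 0 are ±6i, so y = C₁cos(6x) + C₂sin(6x).
Apply y(0) = 1: C₁ = 1. Differentiate and apply y'(0) = 2: 6·C₂ = 2, so C₂ = 1/3.
Particular solution: y = cos(6x) + (1/3)sin(6x).


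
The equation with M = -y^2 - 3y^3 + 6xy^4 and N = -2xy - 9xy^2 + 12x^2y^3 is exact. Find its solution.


Check exactness: ∂M/∂y = -2y - 9y^2 + 24xy^3 and ∂N/∂x = -2y - 9y^2 + 24xy^3; equal, so the equation is exact.
Integrate M with respect to x (treating y as constant): ∫M dx = -xy^2 - 3xy^3 + 3x^2y^4 + h(y).
Differentiate w.r.t. y and set equal to N: all terms match, so h'(y) = 0 and h is a constant absorbed into C.
General solution: -xy^2 - 3xy^3 + 3x^2y^4 = C.


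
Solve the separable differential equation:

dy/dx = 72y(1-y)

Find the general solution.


Separate: dy/[y(1-y)] = 72 dx.
Partial fractions: 1/[y(1-y)] = 1/y + 1/(1-y).
Integrate: ln|y/(1-y)| = 72x + C₀.
Solve for y: y = 1/(1 + Ce^(-72x)).


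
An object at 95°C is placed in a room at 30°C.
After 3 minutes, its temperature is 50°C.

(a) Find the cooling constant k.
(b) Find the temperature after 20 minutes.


Newton's law: T(t) = T_a + (T₀ - T_a)e^(-kt).
(a) Use T(3) = 50: (50 - 30)/(95 - 30) = e^(-k·3), so k = -ln(0.308)/3 ≈ 0.3929.
(b) Apply k to t = 20: T(20) = 30 + (65)e^(-7.858) ≈ 30.0°C.


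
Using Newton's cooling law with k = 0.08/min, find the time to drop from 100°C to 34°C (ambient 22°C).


From T(t) = T_a + (T₀ - T_a)e^(-kt), set T(t) = 34:
(34 - 22) / (100 - 22) = e^(-0.08t), so t = -ln(0.154)/0.08 ≈ 23.4 minutes.


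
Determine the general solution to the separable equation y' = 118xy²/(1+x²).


Separate: dy/y² = 118x/(1+x²) dx.
Integrate LHS: ∫ dy/y² = -1/y.
Integrate RHS via u = 1+x²: 59ln(1+x²) + C.
Result: -1/y = 59ln(1+x²) + C.


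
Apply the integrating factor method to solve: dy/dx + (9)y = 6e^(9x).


P(x) = 9 ⇒ μ = e^(9x).
(μ y)' = 6e^(18x) ⇒ μ y = (6/18)e^(18x) + C.
Divide by μ: y = (1/3)e^(9x) + Ce^(-9x).


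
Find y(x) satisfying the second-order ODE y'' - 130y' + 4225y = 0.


Characteristic equation: r² - 130r + 4225 = 0, i.e. (r - 65)² = 0.
Repeated root r = 65; include an x factor for the second linearly independent solution.
General solution: y = (C₁ + C₂x)e^(65x).


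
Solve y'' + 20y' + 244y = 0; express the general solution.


Characteristic equation: r² + 20r + 244 = 0.
Discriminant is negative; roots r = -10 ± 12i (complex conjugate pair).
General solution uses e^(α x)(C₁ cos(β x) + C₂ sin(β x)): y = e^(-10x)(C₁cos(12x) + C₂sin(12x)).


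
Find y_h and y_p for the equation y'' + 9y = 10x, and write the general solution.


Homogeneous: r² + 9 = 0 ⇒ r = ±3i, y_h = C₁cos(3x) + C₂sin(3x).
Polynomial forcing; try y_p = Ax + B. Then y_p'' + 9 y_p = 9(Ax + B) = 10x, so B = 0 and A = 10/9.
General solution: y = C₁cos(3x) + C₂sin(3x) + (10/9)x.


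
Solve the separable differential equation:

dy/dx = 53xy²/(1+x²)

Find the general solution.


Separate: dy/y² = 53x/(1+x²) dx.
Integrate LHS: ∫ dy/y² = -1/y.
Integrate RHS via u = 1+x²: (53/2)ln(1+x²) + C.
Result: -1/y = (53/2)ln(1+x²) + C.


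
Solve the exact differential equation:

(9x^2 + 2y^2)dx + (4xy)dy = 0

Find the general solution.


Check exactness: ∂M/∂y = 4y and ∂N/∂x = 4y; equal, so the equation is exact.
Integrate M with respect to x (treating y as constant): ∫M dx = 3x^3 + 2xy^2 + h(y).
Differentiate w.r.t. y and set equal to N: all terms match, so h'(y) = 0 and h is a constant absorbed into C.
General solution: 3x^3 + 2xy^2 = C.


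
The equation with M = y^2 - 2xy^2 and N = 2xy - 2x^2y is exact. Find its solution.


Check exactness: ∂M/∂y = 2y - 4xy and ∂N/∂x = 2y - 4xy; equal, so the equation is exact.
Integrate M with respect to x (treating y as constant): ∫M dx = xy^2 - x^2y^2 + h(y).
Differentiate w.r.t. y and set equal to N: all terms match, so h'(y) = 0 and h is a constant absorbed into C.
General solution: xy^2 - x^2y^2 = C.


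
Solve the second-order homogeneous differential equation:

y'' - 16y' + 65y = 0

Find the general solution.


Characteristic equation: r² - 16r + 65 = 0.
Discriminant is negative; roots r = 8 ± 1i (complex conjugate pair).
General solution uses e^(α x)(C₁ cos(β x) + C₂ sin(β x)): y = e^(8x)(C₁cos(x) + C₂sin(x)).


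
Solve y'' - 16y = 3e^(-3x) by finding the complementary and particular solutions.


Characteristic roots of r² - 16 = 0 are -4, 4.
y_h = C₁e^(-4x) + C₂e^(4x).
Forcing exponent -3 is not a characteristic root; try y_p = Ae^(-3x).
Substitute: A·(9 + (0)·-3 + (-16)) = A·-7 = 3, so A = -3/7.
General solution: y = C₁e^(-4x) + C₂e^(4x) - (3/7)e^(-3x).


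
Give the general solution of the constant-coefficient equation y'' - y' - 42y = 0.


Characteristic equation: r² - r - 42 = 0.
Factor: (r - 7)(r + 6) = 0 ⇒ r = 7, -6 (distinct real).
General solution: y = C₁e^(7x) + C₂e^(-6x).


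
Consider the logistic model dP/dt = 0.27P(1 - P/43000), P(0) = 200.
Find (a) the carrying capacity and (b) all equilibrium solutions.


Logistic ODE dP/dt = 0.27P(1 - P/43000) has equilibria where dP/dt = 0, i.e. P = 0 or P = 43000.
The coefficient (1 - P/K) = 0 when P = K, identifying K = 43000 as the carrying capacity.
(a) K = 43000; (b) equilibria P = 0 and P = 43000.


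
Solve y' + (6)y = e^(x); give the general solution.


P(x) = 6 ⇒ μ = e^(6x).
(μ y)' = e^(7x) ⇒ μ y = e^(7x)/7 + C.
Divide by μ: y = (1/7)e^(x) + Ce^(-6x).


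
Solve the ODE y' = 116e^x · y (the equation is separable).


Separate variables: dy/y = 116e^x dx.
Integrate: ln|y| = 116e^x + C₀.
Exponentiate: y = Ce^(116e^x).


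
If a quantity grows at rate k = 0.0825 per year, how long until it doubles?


Exponential growth: P(t) = P₀ e^(0.0825t). Set P(t)/P₀ = 2: e^(0.0825t) = 2.
Solve: t = ln(2)/0.0825 ≈ 8.40 years.


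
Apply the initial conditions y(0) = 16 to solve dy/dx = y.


General solution of y' = y is y = Ce^(x).
Apply y(0) = 16: C = 16.
Particular solution: y = 16e^(x).


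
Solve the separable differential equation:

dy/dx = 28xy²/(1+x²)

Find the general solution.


Separate: dy/y² = 28x/(1+x²) dx.
Integrate LHS: ∫ dy/y² = -1/y.
Integrate RHS via u = 1+x²: 14ln(1+x²) + C.
Result: -1/y = 14ln(1+x²) + C.


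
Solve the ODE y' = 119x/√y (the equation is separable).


Separate: √y dy = 119x dx.
Integrate: (2/3)y^(3/2) = (119/2)x² + C.


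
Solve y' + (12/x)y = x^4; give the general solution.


P(x) = 12/x ⇒ μ = x^12.
(x^12 y)' = x^16 ⇒ x^12 y = x^17/(17) + C.
Solve for y: y = (1/17)x^5 + C/x^12.


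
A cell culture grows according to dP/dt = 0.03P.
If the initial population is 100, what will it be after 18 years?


The ODE dP/dt = 0.03P has solution P(t) = P(0)e^(0.03t).
Substitute P(0) = 100 and t = 18: P(18) = 100 e^(0.54) ≈ 172.


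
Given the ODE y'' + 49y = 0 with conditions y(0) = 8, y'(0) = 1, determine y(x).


Characteristic roots of r² + 49 = 0 are ±7i, so y = C₁cos(7x) + C₂sin(7x).
Apply y(0) = 8: C₁ = 8. Differentiate and apply y'(0) = 1: 7·C₂ = 1, so C₂ = 1/7.
Particular solution: y = 8cos(7x) + (1/7)sin(7x).


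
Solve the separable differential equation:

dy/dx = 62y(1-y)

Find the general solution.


Separate: dy/[y(1-y)] = 62 dx.
Partial fractions: 1/[y(1-y)] = 1/y + 1/(1-y).
Integrate: ln|y/(1-y)| = 62x + C₀.
Solve for y: y = 1/(1 + Ce^(-62x)).


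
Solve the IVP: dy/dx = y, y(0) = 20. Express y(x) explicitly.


General solution of y' = y is y = Ce^(x).
Apply y(0) = 20: C = 20.
Particular solution: y = 20e^(x).


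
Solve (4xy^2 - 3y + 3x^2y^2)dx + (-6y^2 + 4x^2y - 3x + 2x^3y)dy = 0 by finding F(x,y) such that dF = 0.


Check exactness: ∂M/∂y = 8xy - 3 + 6x^2y and ∂N/∂x = 8xy - 3 + 6x^2y; equal, so the equation is exact.
Integrate M with respect to x (treating y as constant): ∫M dx = 2x^2y^2 - 3xy + x^3y^2 + h(y).
Differentiate w.r.t. y and set equal to N: the x-dependent terms already match, leaving h'(y) = -6y^2. Integrate: h(y) = -2y^3.
So F(x,y) = -2y^3 + 2x^2y^2 - 3xy + x^3y^2.
General solution: -2y^3 + 2x^2y^2 - 3xy + x^3y^2 = C.


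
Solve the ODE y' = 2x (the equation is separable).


Integrate both sides with respect to x: y = ∫ 2x dx = x^2 + C.


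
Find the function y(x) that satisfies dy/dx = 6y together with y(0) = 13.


General solution of y' = 6y is y = Ce^(6x).
Apply y(0) = 13: C = 13.
Particular solution: y = 13e^(6x).


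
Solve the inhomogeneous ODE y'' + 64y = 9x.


Homogeneous: r² + 64 = 0 ⇒ r = ±8i, y_h = C₁cos(8x) + C₂sin(8x).
Polynomial forcing; try y_p = Ax + B. Then y_p'' + 64 y_p = 64(Ax + B) = 9x, so B = 0 and A = 9/64.
General solution: y = C₁cos(8x) + C₂sin(8x) + (9/64)x.


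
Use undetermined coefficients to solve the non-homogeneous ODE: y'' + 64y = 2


Homogeneous part: r² + 64 = 0 ⇒ r = ±8i, so y_h = C₁cos(8x) + C₂sin(8x).
Try constant y_p = A; plug in: 64A = 2 ⇒ A = 1/32.
General solution: y = C₁cos(8x) + C₂sin(8x) + 1/32.


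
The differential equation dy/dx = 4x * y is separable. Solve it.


Separate variables: dy/y = 4x dx.
Integrate: ln|y| = 2x^2 + C₀.
Exponentiate: y = Ce^(2x^2).


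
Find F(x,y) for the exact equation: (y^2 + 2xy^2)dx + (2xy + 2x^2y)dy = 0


Check exactness: ∂M/∂y = 2y + 4xy and ∂N/∂x = 2y + 4xy; equal, so the equation is exact.
Integrate M with respect to x (treating y as constant): ∫M dx = xy^2 + x^2y^2 + h(y).
Differentiate w.r.t. y and set equal to N: all terms match, so h'(y) = 0 and h is a constant absorbed into C.
General solution: xy^2 + x^2y^2 = C.


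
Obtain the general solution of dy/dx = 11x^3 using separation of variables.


Integrate both sides with respect to x: y = ∫ 11x^3 dx = (11/4)x^4 + C.


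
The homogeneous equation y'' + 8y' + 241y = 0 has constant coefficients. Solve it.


Characteristic equation: r² + 8r + 241 = 0.
Discriminant is negative; roots r = -4 ± 15i (complex conjugate pair).
General solution uses e^(α x)(C₁ cos(β x) + C₂ sin(β x)): y = e^(-4x)(C₁cos(15x) + C₂sin(15x)).


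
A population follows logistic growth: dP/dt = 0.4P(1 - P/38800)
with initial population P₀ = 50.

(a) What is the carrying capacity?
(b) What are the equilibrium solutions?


Logistic ODE dP/dt = 0.4P(1 - P/38800) has equilibria where dP/dt = 0, i.e. P = 0 or P = 38800.
The coefficient (1 - P/K) = 0 when P = K, identifying K = 38800 as the carrying capacity.
(a) K = 38800; (b) equilibria P = 0 and P = 38800.


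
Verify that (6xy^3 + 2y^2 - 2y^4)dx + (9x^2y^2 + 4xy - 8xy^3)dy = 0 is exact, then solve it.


Check exactness: ∂M/∂y = 18xy^2 + 4y - 8y^3 and ∂N/∂x = 18xy^2 + 4y - 8y^3; equal, so the equation is exact.
Integrate M with respect to x (treating y as constant): ∫M dx = 3x^2y^3 + 2xy^2 - 2xy^4 + h(y).
Differentiate w.r.t. y and set equal to N: all terms match, so h'(y) = 0 and h is a constant absorbed into C.
General solution: 3x^2y^3 + 2xy^2 - 2xy^4 = C.


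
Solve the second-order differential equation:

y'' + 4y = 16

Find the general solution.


Homogeneous part: r² + 4 = 0 ⇒ r = ±2i, so y_h = C₁cos(2x) + C₂sin(2x).
Try constant y_p = A; plug in: 4A = 16 ⇒ A = 4.
General solution: y = C₁cos(2x) + C₂sin(2x) + 4.


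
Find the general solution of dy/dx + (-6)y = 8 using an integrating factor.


P(x) = -6 ⇒ μ = e^(-6x).
(μ y)' = 8e^(-6x) ⇒ μ y = -(4/3)e^(-6x) + C.
Divide by μ: y = -4/3 + Ce^(6x).


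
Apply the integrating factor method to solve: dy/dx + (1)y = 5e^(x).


P(x) = 1 ⇒ μ = e^(x).
(μ y)' = 5e^(2x) ⇒ μ y = (5/2)e^(2x) + C.
Divide by μ: y = (5/2)e^(x) + Ce^(-x).


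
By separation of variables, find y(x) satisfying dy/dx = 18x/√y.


Separate: √y dy = 18x dx.
Integrate: (2/3)y^(3/2) = 9x² + C.


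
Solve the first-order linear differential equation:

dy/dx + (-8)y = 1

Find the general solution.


P(x) = -8 ⇒ μ = e^(-8x).
(μ y)' = e^(-8x) ⇒ μ y = -(1/8)e^(-8x) + C.
Divide by μ: y = -1/8 + Ce^(8x).


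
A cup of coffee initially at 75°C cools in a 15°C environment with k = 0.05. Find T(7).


Newton's law: dT/dt = -k(T - T_a) has solution T(t) = T_a + (T₀ - T_a)e^(-kt).
Plug in T_a = 15, T₀ = 75, k = 0.05, t = 7: T(7) = 15 + (60)e^(-0.35) ≈ 57.3°C.


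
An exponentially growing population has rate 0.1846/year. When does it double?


Exponential growth: P(t) = P₀ e^(0.1846t). Set P(t)/P₀ = 2: e^(0.1846t) = 2.
Solve: t = ln(2)/0.1846 ≈ 3.75 years.


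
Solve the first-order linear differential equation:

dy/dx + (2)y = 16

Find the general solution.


P(x) = 2, Q(x) = 16; integrating factor μ = e^(2x).
(μ y)' = 16e^(2x) ⇒ μ y = 8e^(2x) + C.
Divide by μ: y = 8 + Ce^(-2x).


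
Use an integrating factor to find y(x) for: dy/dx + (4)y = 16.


P(x) = 4, Q(x) = 16; integrating factor μ = e^(4x).
(μ y)' = 16e^(4x) ⇒ μ y = 4e^(4x) + C.
Divide by μ: y = 4 + Ce^(-4x).


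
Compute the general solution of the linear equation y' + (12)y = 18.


P(x) = 12, Q(x) = 18; integrating factor μ = e^(12x).
(μ y)' = 18e^(12x) ⇒ μ y = (3/2)e^(12x) + C.
Divide by μ: y = 3/2 + Ce^(-12x).


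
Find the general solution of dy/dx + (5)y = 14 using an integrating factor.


P(x) = 5, Q(x) = 14; integrating factor μ = e^(5x).
(μ y)' = 14e^(5x) ⇒ μ y = (14/5)e^(5x) + C.
Divide by μ: y = 14/5 + Ce^(-5x).


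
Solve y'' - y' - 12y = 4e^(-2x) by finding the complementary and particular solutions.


Characteristic roots of r² - r - 12 = 0 are 4, -3.
y_h = C₁e^(4x) + C₂e^(-3x).
Forcing exponent -2 is not a characteristic root; try y_p = Ae^(-2x).
Substitute: A·(4 + (-1)·-2 + (-12)) = A·-6 = 4, so A = -2/3.
General solution: y = C₁e^(4x) + C₂e^(-3x) - (2/3)e^(-2x).


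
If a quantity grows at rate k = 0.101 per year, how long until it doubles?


Exponential growth: P(t) = P₀ e^(0.101t). Set P(t)/P₀ = 2: e^(0.101t) = 2.
Solve: t = ln(2)/0.101 ≈ 6.86 years.


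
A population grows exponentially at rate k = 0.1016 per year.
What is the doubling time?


Exponential growth: P(t) = P₀ e^(0.1016t). Set P(t)/P₀ = 2: e^(0.1016t) = 2.
Solve: t = ln(2)/0.1016 ≈ 6.82 years.


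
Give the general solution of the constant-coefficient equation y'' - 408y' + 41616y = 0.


Characteristic equation: r² - 408r + 41616 = 0, i.e. (r - 204)² = 0.
Repeated root r = 204; include an x factor for the second linearly independent solution.
General solution: y = (C₁ + C₂x)e^(204x).


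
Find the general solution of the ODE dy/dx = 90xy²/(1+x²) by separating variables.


Separate: dy/y² = 90x/(1+x²) dx.
Integrate LHS: ∫ dy/y² = -1/y.
Integrate RHS via u = 1+x²: 45ln(1+x²) + C.
Result: -1/y = 45ln(1+x²) + C.


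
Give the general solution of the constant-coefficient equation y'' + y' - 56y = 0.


Characteristic equation: r² + r - 56 = 0.
Factor: (r + 8)(r - 7) = 0 ⇒ r = -8, 7 (distinct real).
General solution: y = C₁e^(-8x) + C₂e^(7x).


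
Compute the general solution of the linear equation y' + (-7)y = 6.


P(x) = -7 ⇒ μ = e^(-7x).
(μ y)' = 6e^(-7x) ⇒ μ y = -(6/7)e^(-7x) + C.
Divide by μ: y = -6/7 + Ce^(7x).


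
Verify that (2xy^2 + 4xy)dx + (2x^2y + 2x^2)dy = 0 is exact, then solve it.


Check exactness: ∂M/∂y = 4xy + 4x and ∂N/∂x = 4xy + 4x; equal, so the equation is exact.
Integrate M with respect to x (treating y as constant): ∫M dx = x^2y^2 + 2x^2y + h(y).
Differentiate w.r.t. y and set equal to N: all terms match, so h'(y) = 0 and h is a constant absorbed into C.
General solution: x^2y^2 + 2x^2y = C.


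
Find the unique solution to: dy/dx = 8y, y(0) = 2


General solution of y' = 8y is y = Ce^(8x).
Apply y(0) = 2: C = 2.
Particular solution: y = 2e^(8x).


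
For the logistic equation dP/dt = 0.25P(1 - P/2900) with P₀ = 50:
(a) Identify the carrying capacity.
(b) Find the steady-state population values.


Logistic ODE dP/dt = 0.25P(1 - P/2900) has equilibria where dP/dt = 0, i.e. P = 0 or P = 2900.
The coefficient (1 - P/K) = 0 when P = K, identifying K = 2900 as the carrying capacity.
(a) K = 2900; (b) equilibria P = 0 and P = 2900.


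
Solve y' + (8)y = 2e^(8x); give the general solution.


P(x) = 8 ⇒ μ = e^(8x).
(μ y)' = 2e^(16x) ⇒ μ y = (2/16)e^(16x) + C.
Divide by μ: y = (1/8)e^(8x) + Ce^(-8x).


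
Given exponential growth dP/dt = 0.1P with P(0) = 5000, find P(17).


The ODE dP/dt = 0.1P has solution P(t) = P(0)e^(0.1t).
Substitute P(0) = 5000 and t = 17: P(17) = 5000 e^(1.70) ≈ 27370.


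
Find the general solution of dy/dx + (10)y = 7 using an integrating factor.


P(x) = 10, Q(x) = 7; integrating factor μ = e^(10x).
(μ y)' = 7e^(10x) ⇒ μ y = (7/10)e^(10x) + C.
Divide by μ: y = 7/10 + Ce^(-10x).


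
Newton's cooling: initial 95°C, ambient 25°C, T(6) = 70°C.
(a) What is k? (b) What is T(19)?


Newton's law: T(t) = T_a + (T₀ - T_a)e^(-kt).
(a) Use T(6) = 70: (70 - 25)/(95 - 25) = e^(-k·6), so k = -ln(0.643)/6 ≈ 0.0736.
(b) Apply k to t = 19: T(19) = 25 + (70)e^(-1.399) ≈ 42.3°C.


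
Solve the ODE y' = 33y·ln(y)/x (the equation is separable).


Separate: dy/[y ln(y)] = 33 dx/x.
Substitute u = ln(y): du/u = 33 dx/x.
Integrate: ln|ln(y)| = 33ln|x| + C₀, hence ln(y) = C·x^33.


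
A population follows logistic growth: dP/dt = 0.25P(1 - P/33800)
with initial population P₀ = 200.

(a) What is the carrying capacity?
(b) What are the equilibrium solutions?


Logistic ODE dP/dt = 0.25P(1 - P/33800) has equilibria where dP/dt = 0, i.e. P = 0 or P = 33800.
The coefficient (1 - P/K) = 0 when P = K, identifying K = 33800 as the carrying capacity.
(a) K = 33800; (b) equilibria P = 0 and P = 33800.


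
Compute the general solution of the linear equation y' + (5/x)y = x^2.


P(x) = 5/x ⇒ μ = x^5.
(x^5 y)' = x^7 ⇒ x^5 y = x^8/(8) + C.
Solve for y: y = (1/8)x^3 + C/x^5.


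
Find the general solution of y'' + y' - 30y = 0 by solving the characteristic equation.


Characteristic equation: r² + r - 30 = 0.
Factor: (r - 5)(r + 6) = 0 ⇒ r = 5, -6 (distinct real).
General solution: y = C₁e^(5x) + C₂e^(-6x).
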